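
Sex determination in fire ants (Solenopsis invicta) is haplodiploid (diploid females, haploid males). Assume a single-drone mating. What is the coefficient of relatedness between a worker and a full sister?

0.75

Haplodiploid full sisters inherit their father's entire haploid genome identically (contributing 1/2) and on average half of their mother's contribution (1/2 · 1/2 = 1/4); r = 1/2 + 1/4 = 3/4.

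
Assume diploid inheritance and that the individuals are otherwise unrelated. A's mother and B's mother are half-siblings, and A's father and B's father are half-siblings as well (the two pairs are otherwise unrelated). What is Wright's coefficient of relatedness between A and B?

0.125

Relatedness sums over independent paths through distinct common ancestors.
A and B are related in two ways: half first cousins through their mothers (r = 1/16) and half first cousins through their fathers (r = 1/16).
r = 1/16 + 1/16 = 1/8 = 0.125.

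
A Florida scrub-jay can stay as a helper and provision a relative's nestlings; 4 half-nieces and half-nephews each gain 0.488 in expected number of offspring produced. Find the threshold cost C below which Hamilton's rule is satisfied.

0.244

r to a half-niece or half-nephew = 0.125 (half-aunt/uncle↔niece/nephew: one path of length 3: r = (1/2)^3 = 1/8).
Hamilton's rule: n·r·B > C, so the trait is favored while C < n·r·B = 4·0.125·0.488 = 0.244.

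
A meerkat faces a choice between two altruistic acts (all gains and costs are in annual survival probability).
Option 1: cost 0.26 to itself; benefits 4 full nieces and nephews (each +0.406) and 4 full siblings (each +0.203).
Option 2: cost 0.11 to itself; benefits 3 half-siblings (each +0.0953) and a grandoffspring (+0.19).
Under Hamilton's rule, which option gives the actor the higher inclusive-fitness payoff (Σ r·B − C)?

Option 1: r to a full niece or nephew = 0.25.
Option 1: r to a full sibling = 0.5.
Option 1: Σ r·B − C = (4·0.25·0.406 + 4·0.5·0.203) − 0.26 = 0.552.
Option 2: r to a half-sibling = 0.25.
Option 2: r to a grandoffspring = 0.25.
Option 2: Σ r·B − C = (3·0.25·0.0953 + 1·0.25·0.19) − 0.11 = 0.008975.
Option 1 has the higher net inclusive-fitness payoff.

Option 1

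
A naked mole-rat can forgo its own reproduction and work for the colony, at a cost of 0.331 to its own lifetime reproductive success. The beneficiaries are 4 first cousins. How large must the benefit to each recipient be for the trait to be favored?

r to a first cousin = 1/8 (first cousins share one grandparent pair — two paths of length 4: r = 2·(1/2)^4 = 1/8).
Hamilton's rule with n recipients of equal r: n·r·B > C, so B > C/(n·r) = 0.331/(4·0.125) = 0.662.

0.662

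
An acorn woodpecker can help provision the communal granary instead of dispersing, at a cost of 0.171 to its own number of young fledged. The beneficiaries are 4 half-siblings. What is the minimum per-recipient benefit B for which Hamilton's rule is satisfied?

r to a half-sibling = 1/4 (half-sibs share one parent — one path of length 2: r = (1/2)^2 = 1/4).
Hamilton's rule with n recipients of equal r: n·r·B > C, so B > C/(n·r) = 0.171/(4·0.25) = 0.171.

0.171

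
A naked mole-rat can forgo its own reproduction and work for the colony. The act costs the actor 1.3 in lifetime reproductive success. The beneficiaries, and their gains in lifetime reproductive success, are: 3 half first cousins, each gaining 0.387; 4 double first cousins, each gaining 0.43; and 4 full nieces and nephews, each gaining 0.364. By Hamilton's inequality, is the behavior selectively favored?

Hamilton's rule: the trait is favored when the sum of r·B over every recipient exceeds the actor's cost C.
r to a half first cousin = 1/16 (half first cousins share one grandparent — one path of length 4: r = (1/2)^4 = 1/16).
r to a double first cousin = 0.25 (double first cousins share both grandparent pairs — four paths of length 4: r = 4·(1/2)^4 = 1/4).
r to a full niece or nephew = 0.25 (full aunt/uncle↔niece/nephew: two paths of length 3 through the shared grandparent pair: r = 2·(1/2)^3 = 1/4).
Summing one r·B term per recipient: 3·0.0625·0.387 + 4·0.25·0.43 + 4·0.25·0.364 = 0.8665625.
0.8665625 < 1.3: the indirect benefit is less than the cost.

No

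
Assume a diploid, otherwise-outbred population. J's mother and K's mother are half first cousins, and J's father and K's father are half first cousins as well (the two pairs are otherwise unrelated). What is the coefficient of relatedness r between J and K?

Relatedness sums over independent paths through distinct common ancestors.
J and K are related in two ways: half second cousins through their mothers (r = 1/64) and half second cousins through their fathers (r = 1/64).
r = 1/64 + 1/64 = 0.03125.

0.03125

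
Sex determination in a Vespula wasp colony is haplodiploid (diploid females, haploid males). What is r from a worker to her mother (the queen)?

One meiotic link between diploid queen and diploid daughter: r = 1/2.

0.5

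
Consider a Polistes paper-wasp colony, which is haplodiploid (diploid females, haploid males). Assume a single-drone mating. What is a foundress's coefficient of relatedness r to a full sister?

0.75

Haplodiploid full sisters inherit their father's entire haploid genome identically (contributing 1/2) and on average half of their mother's contribution (1/2 · 1/2 = 1/4); r = 1/2 + 1/4 = 3/4.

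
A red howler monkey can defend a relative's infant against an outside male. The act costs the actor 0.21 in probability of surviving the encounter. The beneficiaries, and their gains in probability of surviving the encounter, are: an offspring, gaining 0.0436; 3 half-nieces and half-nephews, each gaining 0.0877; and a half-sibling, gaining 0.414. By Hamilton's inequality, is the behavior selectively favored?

No

Hamilton's rule: the trait is favored when the sum of r·B over every recipient exceeds the actor's cost C.
r to an offspring = 1/2 (one parent–offspring link: r = (1/2)^1 = 1/2).
r to a half-niece or half-nephew = 0.125 (half-aunt/uncle↔niece/nephew: one path of length 3: r = (1/2)^3 = 1/8).
r to a half-sibling = 0.25 (half-sibs share one parent — one path of length 2: r = (1/2)^2 = 1/4).
Summing one r·B term per recipient: 1·0.5·0.0436 + 3·0.125·0.0877 + 1·0.25·0.414 = 0.1581875.
0.1581875 < 0.21: the indirect benefit is less than the cost.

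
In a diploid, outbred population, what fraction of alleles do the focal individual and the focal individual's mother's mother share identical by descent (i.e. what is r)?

Each parent–offspring link contributes a factor of 1/2, and independent paths through distinct common ancestors add.
Two parent–offspring links: r = (1/2)^2 = 1/4.

0.25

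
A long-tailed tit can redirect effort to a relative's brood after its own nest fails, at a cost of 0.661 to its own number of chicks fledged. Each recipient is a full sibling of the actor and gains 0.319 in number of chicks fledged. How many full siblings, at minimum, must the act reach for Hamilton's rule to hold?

r to a full sibling = 0.5 (full sibs share both parents — two paths of length 2: r = 2·(1/2)^2 = 1/2).
Hamilton's rule: n·r·B > C  ⇒  n > C/(r·B) = 0.661/(0.5·0.319) = 4.144.
The smallest integer exceeding 4.144 is 5.

5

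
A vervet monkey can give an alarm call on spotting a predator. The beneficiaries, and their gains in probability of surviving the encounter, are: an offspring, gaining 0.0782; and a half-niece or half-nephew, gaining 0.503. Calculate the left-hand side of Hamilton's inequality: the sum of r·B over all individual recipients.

0.101975

r to an offspring = 1/2 (one parent–offspring link: r = (1/2)^1 = 1/2).
r to a half-niece or half-nephew = 1/8 (half-aunt/uncle↔niece/nephew: one path of length 3: r = (1/2)^3 = 1/8).
Summing one r·B term per recipient: 1·0.5·0.0782 + 1·0.125·0.503 = 0.101975.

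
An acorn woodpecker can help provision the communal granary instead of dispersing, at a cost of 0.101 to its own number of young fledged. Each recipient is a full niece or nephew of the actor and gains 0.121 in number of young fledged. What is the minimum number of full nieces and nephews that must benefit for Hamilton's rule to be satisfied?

4

r to a full niece or nephew = 0.25 (full aunt/uncle↔niece/nephew: two paths of length 3 through the shared grandparent pair: r = 2·(1/2)^3 = 1/4).
Hamilton's rule: n·r·B > C  ⇒  n > C/(r·B) = 0.101/(0.25·0.121) = 3.339.
The smallest integer exceeding 3.339 is 4.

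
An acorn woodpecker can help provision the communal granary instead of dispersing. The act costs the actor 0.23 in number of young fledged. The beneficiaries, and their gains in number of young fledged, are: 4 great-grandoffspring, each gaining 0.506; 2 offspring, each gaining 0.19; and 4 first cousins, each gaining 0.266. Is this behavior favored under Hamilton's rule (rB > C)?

Yes

Hamilton's rule: the trait is favored when the sum of r·B over every recipient exceeds the actor's cost C.
r to a great-grandoffspring = 0.125 (three parent–offspring links: r = (1/2)^3 = 1/8).
r to an offspring = 1/2 (one parent–offspring link: r = (1/2)^1 = 1/2).
r to a first cousin = 0.125 (first cousins share one grandparent pair — two paths of length 4: r = 2·(1/2)^4 = 1/8).
Summing one r·B term per recipient: 4·0.125·0.506 + 2·0.5·0.19 + 4·0.125·0.266 = 0.576.
0.576 > 0.23: the indirect benefit exceeds the cost.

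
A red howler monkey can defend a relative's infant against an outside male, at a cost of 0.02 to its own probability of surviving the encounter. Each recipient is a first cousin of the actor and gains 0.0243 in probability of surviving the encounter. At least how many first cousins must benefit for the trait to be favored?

r to a first cousin = 0.125 (first cousins share one grandparent pair — two paths of length 4: r = 2·(1/2)^4 = 1/8).
Hamilton's rule: n·r·B > C  ⇒  n > C/(r·B) = 0.02/(0.125·0.0243) = 6.584.
The smallest integer exceeding 6.584 is 7.

7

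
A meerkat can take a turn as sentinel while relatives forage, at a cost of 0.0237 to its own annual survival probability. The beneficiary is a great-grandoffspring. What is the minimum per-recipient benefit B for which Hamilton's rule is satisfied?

r to a great-grandoffspring = 1/8 (three parent–offspring links: r = (1/2)^3 = 1/8).
Hamilton's rule with n recipients of equal r: n·r·B > C, so B > C/(n·r) = 0.0237/(1·0.125) = 0.1896.

0.1896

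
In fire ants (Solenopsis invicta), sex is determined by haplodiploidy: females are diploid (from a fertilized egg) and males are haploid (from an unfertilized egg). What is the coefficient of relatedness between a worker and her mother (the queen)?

One meiotic link between diploid queen and diploid daughter: r = 1/2.

0.5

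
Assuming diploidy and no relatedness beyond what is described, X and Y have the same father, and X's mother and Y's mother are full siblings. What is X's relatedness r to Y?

Relatedness sums over independent paths through distinct common ancestors.
X and Y are related in two ways: half-sibs through their shared father (r = 1/4) and first cousins through their mothers (r = 1/8).
r = 1/4 + 1/8 = 0.375.

0.375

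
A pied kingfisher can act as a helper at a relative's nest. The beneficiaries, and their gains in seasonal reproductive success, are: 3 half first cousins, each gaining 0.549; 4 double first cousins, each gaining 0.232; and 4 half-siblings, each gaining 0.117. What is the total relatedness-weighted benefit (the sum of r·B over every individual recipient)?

r to a half first cousin = 1/16 (half first cousins share one grandparent — one path of length 4: r = (1/2)^4 = 1/16).
r to a double first cousin = 0.25 (double first cousins share both grandparent pairs — four paths of length 4: r = 4·(1/2)^4 = 1/4).
r to a half-sibling = 0.25 (half-sibs share one parent — one path of length 2: r = (1/2)^2 = 1/4).
Summing one r·B term per recipient: 3·0.0625·0.549 + 4·0.25·0.232 + 4·0.25·0.117 = 0.4519375.

0.4519375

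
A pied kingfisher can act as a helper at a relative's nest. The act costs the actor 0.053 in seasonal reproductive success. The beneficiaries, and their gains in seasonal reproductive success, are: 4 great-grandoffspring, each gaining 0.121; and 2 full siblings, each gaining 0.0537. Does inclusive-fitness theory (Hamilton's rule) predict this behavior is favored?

Hamilton's rule: the trait is favored when the sum of r·B over every recipient exceeds the actor's cost C.
r to a great-grandoffspring = 0.125 (three parent–offspring links: r = (1/2)^3 = 1/8).
r to a full sibling = 0.5 (full sibs share both parents — two paths of length 2: r = 2·(1/2)^2 = 1/2).
Summing one r·B term per recipient: 4·0.125·0.121 + 2·0.5·0.0537 = 0.1142.
0.1142 > 0.053: the indirect benefit exceeds the cost.

Yes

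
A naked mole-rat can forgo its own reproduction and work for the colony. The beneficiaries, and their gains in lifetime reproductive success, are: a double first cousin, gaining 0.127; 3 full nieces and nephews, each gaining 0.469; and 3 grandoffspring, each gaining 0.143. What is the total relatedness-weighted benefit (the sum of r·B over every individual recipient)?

r to a double first cousin = 1/4 (double first cousins share both grandparent pairs — four paths of length 4: r = 4·(1/2)^4 = 1/4).
r to a full niece or nephew = 0.25 (full aunt/uncle↔niece/nephew: two paths of length 3 through the shared grandparent pair: r = 2·(1/2)^3 = 1/4).
r to a grandoffspring = 0.25 (two parent–offspring links: r = (1/2)^2 = 1/4).
Summing one r·B term per recipient: 1·0.25·0.127 + 3·0.25·0.469 + 3·0.25·0.143 = 0.49075.

0.49075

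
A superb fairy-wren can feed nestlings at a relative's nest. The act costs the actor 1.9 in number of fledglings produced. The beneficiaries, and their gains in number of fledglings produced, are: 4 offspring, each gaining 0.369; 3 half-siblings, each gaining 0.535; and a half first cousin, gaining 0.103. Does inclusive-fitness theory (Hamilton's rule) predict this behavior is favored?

No

Hamilton's rule: the trait is favored when the sum of r·B over every recipient exceeds the actor's cost C.
r to an offspring = 0.5 (one parent–offspring link: r = (1/2)^1 = 1/2).
r to a half-sibling = 1/4 (half-sibs share one parent — one path of length 2: r = (1/2)^2 = 1/4).
r to a half first cousin = 1/16 (half first cousins share one grandparent — one path of length 4: r = (1/2)^4 = 1/16).
Summing one r·B term per recipient: 4·0.5·0.369 + 3·0.25·0.535 + 1·0.0625·0.103 = 1.1456875.
1.1456875 < 1.9: the indirect benefit is less than the cost.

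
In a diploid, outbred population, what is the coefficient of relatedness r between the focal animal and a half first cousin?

0.0625

Each parent–offspring link contributes a factor of 1/2, and independent paths through distinct common ancestors add.
Half first cousins share one grandparent — one path of length 4: r = (1/2)^4 = 1/16.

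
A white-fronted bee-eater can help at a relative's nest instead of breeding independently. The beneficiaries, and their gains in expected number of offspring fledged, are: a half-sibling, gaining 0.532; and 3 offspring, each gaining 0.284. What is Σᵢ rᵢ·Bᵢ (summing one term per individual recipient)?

0.559

r to a half-sibling = 1/4 (half-sibs share one parent — one path of length 2: r = (1/2)^2 = 1/4).
r to an offspring = 0.5 (one parent–offspring link: r = (1/2)^1 = 1/2).
Summing one r·B term per recipient: 1·0.25·0.532 + 3·0.5·0.284 = 0.559.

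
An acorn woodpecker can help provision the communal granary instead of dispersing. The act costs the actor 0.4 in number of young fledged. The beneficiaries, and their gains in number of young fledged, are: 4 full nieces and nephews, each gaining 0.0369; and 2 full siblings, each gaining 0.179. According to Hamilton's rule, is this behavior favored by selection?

No

Hamilton's rule: the trait is favored when the sum of r·B over every recipient exceeds the actor's cost C.
r to a full niece or nephew = 0.25 (full aunt/uncle↔niece/nephew: two paths of length 3 through the shared grandparent pair: r = 2·(1/2)^3 = 1/4).
r to a full sibling = 1/2 (full sibs share both parents — two paths of length 2: r = 2·(1/2)^2 = 1/2).
Summing one r·B term per recipient: 4·0.25·0.0369 + 2·0.5·0.179 = 0.2159.
0.2159 < 0.4: the indirect benefit is less than the cost.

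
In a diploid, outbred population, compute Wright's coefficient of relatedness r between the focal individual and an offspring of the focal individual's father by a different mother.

0.25

Each parent–offspring link contributes a factor of 1/2, and independent paths through distinct common ancestors add.
Half-sibs share one parent — one path of length 2: r = (1/2)^2 = 1/4.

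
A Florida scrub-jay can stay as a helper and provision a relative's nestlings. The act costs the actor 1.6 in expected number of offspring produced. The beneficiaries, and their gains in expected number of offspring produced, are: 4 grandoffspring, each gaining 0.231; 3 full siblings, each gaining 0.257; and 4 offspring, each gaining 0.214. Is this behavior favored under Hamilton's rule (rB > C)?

Hamilton's rule: the trait is favored when the sum of r·B over every recipient exceeds the actor's cost C.
r to a grandoffspring = 0.25 (two parent–offspring links: r = (1/2)^2 = 1/4).
r to a full sibling = 0.5 (full sibs share both parents — two paths of length 2: r = 2·(1/2)^2 = 1/2).
r to an offspring = 1/2 (one parent–offspring link: r = (1/2)^1 = 1/2).
Summing one r·B term per recipient: 4·0.25·0.231 + 3·0.5·0.257 + 4·0.5·0.214 = 1.0445.
1.0445 < 1.6: the indirect benefit is less than the cost.

No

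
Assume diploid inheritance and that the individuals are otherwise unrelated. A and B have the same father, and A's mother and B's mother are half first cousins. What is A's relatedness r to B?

Relatedness sums over independent paths through distinct common ancestors.
A and B are related in two ways: half-sibs through their shared father (r = 1/4) and half second cousins through their mothers (r = 1/64).
r = 1/4 + 1/64 = 17/64 = 0.265625.

0.265625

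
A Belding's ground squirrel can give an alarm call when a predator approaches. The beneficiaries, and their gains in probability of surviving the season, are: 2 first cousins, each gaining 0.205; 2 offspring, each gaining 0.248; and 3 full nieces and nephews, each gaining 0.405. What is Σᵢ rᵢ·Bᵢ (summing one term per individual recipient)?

0.603

r to a first cousin = 0.125 (first cousins share one grandparent pair — two paths of length 4: r = 2·(1/2)^4 = 1/8).
r to an offspring = 0.5 (one parent–offspring link: r = (1/2)^1 = 1/2).
r to a full niece or nephew = 0.25 (full aunt/uncle↔niece/nephew: two paths of length 3 through the shared grandparent pair: r = 2·(1/2)^3 = 1/4).
Summing one r·B term per recipient: 2·0.125·0.205 + 2·0.5·0.248 + 3·0.25·0.405 = 0.603.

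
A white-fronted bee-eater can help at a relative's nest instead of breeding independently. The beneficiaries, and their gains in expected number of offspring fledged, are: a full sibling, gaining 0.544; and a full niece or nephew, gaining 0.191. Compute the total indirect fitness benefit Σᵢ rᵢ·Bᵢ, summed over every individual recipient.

0.31975

r to a full sibling = 0.5 (full sibs share both parents — two paths of length 2: r = 2·(1/2)^2 = 1/2).
r to a full niece or nephew = 0.25 (full aunt/uncle↔niece/nephew: two paths of length 3 through the shared grandparent pair: r = 2·(1/2)^3 = 1/4).
Summing one r·B term per recipient: 1·0.5·0.544 + 1·0.25·0.191 = 0.31975.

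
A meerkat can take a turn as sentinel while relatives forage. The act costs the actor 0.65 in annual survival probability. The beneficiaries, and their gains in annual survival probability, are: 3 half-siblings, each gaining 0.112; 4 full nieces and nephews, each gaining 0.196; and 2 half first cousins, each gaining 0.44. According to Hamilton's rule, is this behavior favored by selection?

No

Hamilton's rule: the trait is favored when the sum of r·B over every recipient exceeds the actor's cost C.
r to a half-sibling = 0.25 (half-sibs share one parent — one path of length 2: r = (1/2)^2 = 1/4).
r to a full niece or nephew = 1/4 (full aunt/uncle↔niece/nephew: two paths of length 3 through the shared grandparent pair: r = 2·(1/2)^3 = 1/4).
r to a half first cousin = 1/16 (half first cousins share one grandparent — one path of length 4: r = (1/2)^4 = 1/16).
Summing one r·B term per recipient: 3·0.25·0.112 + 4·0.25·0.196 + 2·0.0625·0.44 = 0.335.
0.335 < 0.65: the indirect benefit is less than the cost.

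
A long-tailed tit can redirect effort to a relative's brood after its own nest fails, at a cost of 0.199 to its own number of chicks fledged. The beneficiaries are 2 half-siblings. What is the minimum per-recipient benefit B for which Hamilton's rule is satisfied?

0.398

r to a half-sibling = 1/4 (half-sibs share one parent — one path of length 2: r = (1/2)^2 = 1/4).
Hamilton's rule with n recipients of equal r: n·r·B > C, so B > C/(n·r) = 0.199/(2·0.25) = 0.398.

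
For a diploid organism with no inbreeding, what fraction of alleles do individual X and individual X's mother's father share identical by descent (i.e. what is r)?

0.25

Each parent–offspring link contributes a factor of 1/2, and independent paths through distinct common ancestors add.
Two parent–offspring links: r = (1/2)^2 = 1/4.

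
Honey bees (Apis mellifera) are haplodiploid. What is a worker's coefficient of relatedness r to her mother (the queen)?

0.5

One meiotic link between diploid queen and diploid daughter: r = 1/2.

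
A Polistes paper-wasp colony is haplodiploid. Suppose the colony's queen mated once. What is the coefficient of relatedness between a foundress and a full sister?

0.75

Haplodiploid full sisters inherit their father's entire haploid genome identically (contributing 1/2) and on average half of their mother's contribution (1/2 · 1/2 = 1/4); r = 1/2 + 1/4 = 3/4.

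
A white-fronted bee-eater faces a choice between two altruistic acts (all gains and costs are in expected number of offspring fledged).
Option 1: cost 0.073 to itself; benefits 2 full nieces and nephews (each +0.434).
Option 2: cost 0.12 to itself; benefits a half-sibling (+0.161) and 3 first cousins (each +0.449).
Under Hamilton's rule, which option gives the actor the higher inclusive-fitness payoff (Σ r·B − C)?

Option 1: r to a full niece or nephew = 0.25.
Option 1: Σ r·B − C = (2·0.25·0.434) − 0.073 = 0.144.
Option 2: r to a half-sibling = 0.25.
Option 2: r to a first cousin = 0.125.
Option 2: Σ r·B − C = (1·0.25·0.161 + 3·0.125·0.449) − 0.12 = 0.088625.
Option 1 has the higher net inclusive-fitness payoff.

Option 1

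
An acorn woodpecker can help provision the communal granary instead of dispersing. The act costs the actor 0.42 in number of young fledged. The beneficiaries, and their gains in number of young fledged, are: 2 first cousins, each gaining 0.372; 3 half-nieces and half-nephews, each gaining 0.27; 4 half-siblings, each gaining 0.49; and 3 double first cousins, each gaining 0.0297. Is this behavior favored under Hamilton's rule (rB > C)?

Hamilton's rule: the trait is favored when the sum of r·B over every recipient exceeds the actor's cost C.
r to a first cousin = 1/8 (first cousins share one grandparent pair — two paths of length 4: r = 2·(1/2)^4 = 1/8).
r to a half-niece or half-nephew = 0.125 (half-aunt/uncle↔niece/nephew: one path of length 3: r = (1/2)^3 = 1/8).
r to a half-sibling = 0.25 (half-sibs share one parent — one path of length 2: r = (1/2)^2 = 1/4).
r to a double first cousin = 1/4 (double first cousins share both grandparent pairs — four paths of length 4: r = 4·(1/2)^4 = 1/4).
Summing one r·B term per recipient: 2·0.125·0.372 + 3·0.125·0.27 + 4·0.25·0.49 + 3·0.25·0.0297 = 0.706525.
0.706525 > 0.42: the indirect benefit exceeds the cost.

Yes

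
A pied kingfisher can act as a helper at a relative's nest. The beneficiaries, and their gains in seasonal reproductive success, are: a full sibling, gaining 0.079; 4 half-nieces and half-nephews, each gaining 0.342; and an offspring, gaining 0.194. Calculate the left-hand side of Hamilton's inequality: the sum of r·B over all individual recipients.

r to a full sibling = 1/2 (full sibs share both parents — two paths of length 2: r = 2·(1/2)^2 = 1/2).
r to a half-niece or half-nephew = 0.125 (half-aunt/uncle↔niece/nephew: one path of length 3: r = (1/2)^3 = 1/8).
r to an offspring = 0.5 (one parent–offspring link: r = (1/2)^1 = 1/2).
Summing one r·B term per recipient: 1·0.5·0.079 + 4·0.125·0.342 + 1·0.5·0.194 = 0.3075.

0.3075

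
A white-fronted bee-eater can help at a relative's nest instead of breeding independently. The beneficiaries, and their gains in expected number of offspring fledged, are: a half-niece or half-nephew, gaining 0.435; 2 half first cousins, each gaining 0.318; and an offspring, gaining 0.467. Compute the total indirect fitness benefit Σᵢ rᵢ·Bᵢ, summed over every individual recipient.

0.327625

r to a half-niece or half-nephew = 1/8 (half-aunt/uncle↔niece/nephew: one path of length 3: r = (1/2)^3 = 1/8).
r to a half first cousin = 0.0625 (half first cousins share one grandparent — one path of length 4: r = (1/2)^4 = 1/16).
r to an offspring = 0.5 (one parent–offspring link: r = (1/2)^1 = 1/2).
Summing one r·B term per recipient: 1·0.125·0.435 + 2·0.0625·0.318 + 1·0.5·0.467 = 0.327625.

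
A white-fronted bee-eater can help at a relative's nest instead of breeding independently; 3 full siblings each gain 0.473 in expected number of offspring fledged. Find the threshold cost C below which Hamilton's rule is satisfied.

0.7095

r to a full sibling = 0.5 (full sibs share both parents — two paths of length 2: r = 2·(1/2)^2 = 1/2).
Hamilton's rule: n·r·B > C, so the trait is favored while C < n·r·B = 3·0.5·0.473 = 0.7095.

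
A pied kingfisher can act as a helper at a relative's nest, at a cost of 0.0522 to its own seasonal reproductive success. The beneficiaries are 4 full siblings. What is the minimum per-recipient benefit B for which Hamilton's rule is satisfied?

r to a full sibling = 1/2 (full sibs share both parents — two paths of length 2: r = 2·(1/2)^2 = 1/2).
Hamilton's rule with n recipients of equal r: n·r·B > C, so B > C/(n·r) = 0.0522/(4·0.5) = 0.0261.

0.0261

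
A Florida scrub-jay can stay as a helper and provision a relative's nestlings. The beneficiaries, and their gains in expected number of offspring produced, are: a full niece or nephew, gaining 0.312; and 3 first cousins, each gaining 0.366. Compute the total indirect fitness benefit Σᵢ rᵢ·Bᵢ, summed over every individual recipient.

0.21525

r to a full niece or nephew = 0.25 (full aunt/uncle↔niece/nephew: two paths of length 3 through the shared grandparent pair: r = 2·(1/2)^3 = 1/4).
r to a first cousin = 0.125 (first cousins share one grandparent pair — two paths of length 4: r = 2·(1/2)^4 = 1/8).
Summing one r·B term per recipient: 1·0.25·0.312 + 3·0.125·0.366 = 0.21525.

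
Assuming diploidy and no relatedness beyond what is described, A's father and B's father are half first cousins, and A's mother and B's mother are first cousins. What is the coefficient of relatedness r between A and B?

0.046875

With two independent routes of shared ancestry, r is the sum of the two contributions.
A and B are related in two ways: half second cousins through their fathers (r = 1/64) and second cousins through their mothers (r = 1/32).
r = 1/64 + 1/32 = 0.046875.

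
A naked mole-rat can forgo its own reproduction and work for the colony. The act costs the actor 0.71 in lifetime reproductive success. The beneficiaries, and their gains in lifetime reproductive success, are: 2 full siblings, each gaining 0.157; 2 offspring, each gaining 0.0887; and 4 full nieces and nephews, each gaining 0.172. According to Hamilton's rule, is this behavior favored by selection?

No

Hamilton's rule: the trait is favored when the sum of r·B over every recipient exceeds the actor's cost C.
r to a full sibling = 0.5 (full sibs share both parents — two paths of length 2: r = 2·(1/2)^2 = 1/2).
r to an offspring = 0.5 (one parent–offspring link: r = (1/2)^1 = 1/2).
r to a full niece or nephew = 0.25 (full aunt/uncle↔niece/nephew: two paths of length 3 through the shared grandparent pair: r = 2·(1/2)^3 = 1/4).
Summing one r·B term per recipient: 2·0.5·0.157 + 2·0.5·0.0887 + 4·0.25·0.172 = 0.4177.
0.4177 < 0.71: the indirect benefit is less than the cost.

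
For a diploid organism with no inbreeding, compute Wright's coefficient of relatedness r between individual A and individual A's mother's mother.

0.25

Each parent–offspring link contributes a factor of 1/2, and independent paths through distinct common ancestors add.
Two parent–offspring links: r = (1/2)^2 = 1/4.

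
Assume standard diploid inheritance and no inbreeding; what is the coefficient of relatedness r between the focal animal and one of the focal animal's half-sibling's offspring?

0.125

Each parent–offspring link contributes a factor of 1/2, and independent paths through distinct common ancestors add.
Half-aunt/uncle↔niece/nephew: one path of length 3: r = (1/2)^3 = 1/8.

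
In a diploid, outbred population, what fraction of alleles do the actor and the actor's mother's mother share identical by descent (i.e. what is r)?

0.25

Each parent–offspring link contributes a factor of 1/2, and independent paths through distinct common ancestors add.
Two parent–offspring links: r = (1/2)^2 = 1/4.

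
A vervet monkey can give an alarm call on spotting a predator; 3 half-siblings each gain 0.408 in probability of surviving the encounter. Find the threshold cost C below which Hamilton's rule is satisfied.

r to a half-sibling = 1/4 (half-sibs share one parent — one path of length 2: r = (1/2)^2 = 1/4).
Hamilton's rule: n·r·B > C, so the trait is favored while C < n·r·B = 3·0.25·0.408 = 0.306.

0.306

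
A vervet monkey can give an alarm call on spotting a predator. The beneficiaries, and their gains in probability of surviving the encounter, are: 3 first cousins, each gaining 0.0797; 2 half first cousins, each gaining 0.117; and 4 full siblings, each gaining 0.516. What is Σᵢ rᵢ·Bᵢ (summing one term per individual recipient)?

1.0765125

r to a first cousin = 0.125 (first cousins share one grandparent pair — two paths of length 4: r = 2·(1/2)^4 = 1/8).
r to a half first cousin = 1/16 (half first cousins share one grandparent — one path of length 4: r = (1/2)^4 = 1/16).
r to a full sibling = 1/2 (full sibs share both parents — two paths of length 2: r = 2·(1/2)^2 = 1/2).
Summing one r·B term per recipient: 3·0.125·0.0797 + 2·0.0625·0.117 + 4·0.5·0.516 = 1.0765125.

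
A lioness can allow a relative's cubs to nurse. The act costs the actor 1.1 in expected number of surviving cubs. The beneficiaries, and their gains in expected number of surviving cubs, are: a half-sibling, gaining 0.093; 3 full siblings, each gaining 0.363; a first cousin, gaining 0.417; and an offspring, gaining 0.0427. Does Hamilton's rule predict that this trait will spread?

No

Hamilton's rule: the trait is favored when the sum of r·B over every recipient exceeds the actor's cost C.
r to a half-sibling = 1/4 (half-sibs share one parent — one path of length 2: r = (1/2)^2 = 1/4).
r to a full sibling = 0.5 (full sibs share both parents — two paths of length 2: r = 2·(1/2)^2 = 1/2).
r to a first cousin = 0.125 (first cousins share one grandparent pair — two paths of length 4: r = 2·(1/2)^4 = 1/8).
r to an offspring = 1/2 (one parent–offspring link: r = (1/2)^1 = 1/2).
Summing one r·B term per recipient: 1·0.25·0.093 + 3·0.5·0.363 + 1·0.125·0.417 + 1·0.5·0.0427 = 0.641225.
0.641225 < 1.1: the indirect benefit is less than the cost.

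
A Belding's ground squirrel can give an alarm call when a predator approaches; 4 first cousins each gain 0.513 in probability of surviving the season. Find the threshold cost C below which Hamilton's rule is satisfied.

0.2565

r to a first cousin = 0.125 (first cousins share one grandparent pair — two paths of length 4: r = 2·(1/2)^4 = 1/8).
Hamilton's rule: n·r·B > C, so the trait is favored while C < n·r·B = 4·0.125·0.513 = 0.2565.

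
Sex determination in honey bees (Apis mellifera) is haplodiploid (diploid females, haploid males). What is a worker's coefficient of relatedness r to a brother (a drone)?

0.25

Her haploid brother carries none of their father's genes and a random half of their mother's genome; that half matches the maternal half of her own genome with probability 1/2: r = 1/2 · 1/2 = 1/4.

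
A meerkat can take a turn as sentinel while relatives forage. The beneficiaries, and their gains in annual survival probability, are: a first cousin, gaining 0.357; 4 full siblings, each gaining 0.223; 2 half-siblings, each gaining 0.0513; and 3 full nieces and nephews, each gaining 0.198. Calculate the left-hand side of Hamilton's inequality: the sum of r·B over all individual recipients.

0.664775

r to a first cousin = 1/8 (first cousins share one grandparent pair — two paths of length 4: r = 2·(1/2)^4 = 1/8).
r to a full sibling = 1/2 (full sibs share both parents — two paths of length 2: r = 2·(1/2)^2 = 1/2).
r to a half-sibling = 0.25 (half-sibs share one parent — one path of length 2: r = (1/2)^2 = 1/4).
r to a full niece or nephew = 0.25 (full aunt/uncle↔niece/nephew: two paths of length 3 through the shared grandparent pair: r = 2·(1/2)^3 = 1/4).
Summing one r·B term per recipient: 1·0.125·0.357 + 4·0.5·0.223 + 2·0.25·0.0513 + 3·0.25·0.198 = 0.664775.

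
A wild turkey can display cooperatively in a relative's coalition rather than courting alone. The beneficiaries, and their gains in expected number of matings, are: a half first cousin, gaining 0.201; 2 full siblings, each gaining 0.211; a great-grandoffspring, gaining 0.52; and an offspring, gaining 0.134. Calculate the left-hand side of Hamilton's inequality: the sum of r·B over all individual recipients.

0.3555625

r to a half first cousin = 0.0625 (half first cousins share one grandparent — one path of length 4: r = (1/2)^4 = 1/16).
r to a full sibling = 0.5 (full sibs share both parents — two paths of length 2: r = 2·(1/2)^2 = 1/2).
r to a great-grandoffspring = 0.125 (three parent–offspring links: r = (1/2)^3 = 1/8).
r to an offspring = 1/2 (one parent–offspring link: r = (1/2)^1 = 1/2).
Summing one r·B term per recipient: 1·0.0625·0.201 + 2·0.5·0.211 + 1·0.125·0.52 + 1·0.5·0.134 = 0.3555625.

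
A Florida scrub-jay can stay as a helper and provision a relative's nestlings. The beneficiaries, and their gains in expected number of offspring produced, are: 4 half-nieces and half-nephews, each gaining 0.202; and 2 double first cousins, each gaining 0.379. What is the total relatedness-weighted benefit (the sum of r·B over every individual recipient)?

0.2905

r to a half-niece or half-nephew = 1/8 (half-aunt/uncle↔niece/nephew: one path of length 3: r = (1/2)^3 = 1/8).
r to a double first cousin = 0.25 (double first cousins share both grandparent pairs — four paths of length 4: r = 4·(1/2)^4 = 1/4).
Summing one r·B term per recipient: 4·0.125·0.202 + 2·0.25·0.379 = 0.2905.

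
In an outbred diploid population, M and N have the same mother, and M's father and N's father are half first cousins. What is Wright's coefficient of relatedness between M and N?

Independent pedigree routes through distinct common ancestors add.
M and N are related in two ways: half-sibs through their shared mother (r = 1/4) and half second cousins through their fathers (r = 1/64).
r = 1/4 + 1/64 = 0.265625.

0.265625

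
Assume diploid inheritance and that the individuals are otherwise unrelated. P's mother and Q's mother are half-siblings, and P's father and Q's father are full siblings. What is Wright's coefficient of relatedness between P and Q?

0.1875

With two independent routes of shared ancestry, r is the sum of the two contributions.
P and Q are related in two ways: half first cousins through their mothers (r = 1/16) and first cousins through their fathers (r = 1/8).
r = 1/16 + 1/8 = 3/16 = 0.1875.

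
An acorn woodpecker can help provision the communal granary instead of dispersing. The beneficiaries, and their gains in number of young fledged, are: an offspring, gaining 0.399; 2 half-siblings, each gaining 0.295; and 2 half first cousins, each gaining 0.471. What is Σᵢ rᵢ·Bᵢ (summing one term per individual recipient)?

r to an offspring = 0.5 (one parent–offspring link: r = (1/2)^1 = 1/2).
r to a half-sibling = 1/4 (half-sibs share one parent — one path of length 2: r = (1/2)^2 = 1/4).
r to a half first cousin = 1/16 (half first cousins share one grandparent — one path of length 4: r = (1/2)^4 = 1/16).
Summing one r·B term per recipient: 1·0.5·0.399 + 2·0.25·0.295 + 2·0.0625·0.471 = 0.405875.

0.405875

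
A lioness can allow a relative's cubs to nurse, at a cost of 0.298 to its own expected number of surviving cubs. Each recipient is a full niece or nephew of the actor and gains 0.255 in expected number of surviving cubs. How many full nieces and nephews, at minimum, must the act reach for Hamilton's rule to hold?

r to a full niece or nephew = 0.25 (full aunt/uncle↔niece/nephew: two paths of length 3 through the shared grandparent pair: r = 2·(1/2)^3 = 1/4).
Hamilton's rule: n·r·B > C  ⇒  n > C/(r·B) = 0.298/(0.25·0.255) = 4.675.
The smallest integer exceeding 4.675 is 5.

5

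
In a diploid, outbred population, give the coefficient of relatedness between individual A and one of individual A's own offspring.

0.5

Each parent–offspring link contributes a factor of 1/2, and independent paths through distinct common ancestors add.
One parent–offspring link: r = (1/2)^1 = 1/2.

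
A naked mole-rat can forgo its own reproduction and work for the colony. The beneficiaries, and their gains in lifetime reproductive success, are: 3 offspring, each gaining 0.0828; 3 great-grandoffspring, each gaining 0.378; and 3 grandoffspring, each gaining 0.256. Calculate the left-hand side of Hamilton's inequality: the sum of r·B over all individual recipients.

0.45795

r to an offspring = 1/2 (one parent–offspring link: r = (1/2)^1 = 1/2).
r to a great-grandoffspring = 1/8 (three parent–offspring links: r = (1/2)^3 = 1/8).
r to a grandoffspring = 0.25 (two parent–offspring links: r = (1/2)^2 = 1/4).
Summing one r·B term per recipient: 3·0.5·0.0828 + 3·0.125·0.378 + 3·0.25·0.256 = 0.45795.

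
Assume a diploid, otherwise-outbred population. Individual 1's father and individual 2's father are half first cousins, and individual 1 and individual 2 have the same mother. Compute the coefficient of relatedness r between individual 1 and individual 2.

Relatedness sums over independent paths through distinct common ancestors.
Individual 1 and individual 2 are related in two ways: half second cousins through their fathers (r = 1/64) and half-sibs through their shared mother (r = 1/4).
r = 1/64 + 1/4 = 0.265625.

0.265625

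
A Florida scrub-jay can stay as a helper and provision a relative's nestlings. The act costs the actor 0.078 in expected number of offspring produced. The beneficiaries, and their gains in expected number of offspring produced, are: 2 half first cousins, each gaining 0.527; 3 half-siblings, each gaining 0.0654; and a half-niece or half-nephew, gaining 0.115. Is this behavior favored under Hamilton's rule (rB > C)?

Hamilton's rule: the trait is favored when the sum of r·B over every recipient exceeds the actor's cost C.
r to a half first cousin = 1/16 (half first cousins share one grandparent — one path of length 4: r = (1/2)^4 = 1/16).
r to a half-sibling = 1/4 (half-sibs share one parent — one path of length 2: r = (1/2)^2 = 1/4).
r to a half-niece or half-nephew = 0.125 (half-aunt/uncle↔niece/nephew: one path of length 3: r = (1/2)^3 = 1/8).
Summing one r·B term per recipient: 2·0.0625·0.527 + 3·0.25·0.0654 + 1·0.125·0.115 = 0.1293.
0.1293 > 0.078: the indirect benefit exceeds the cost.

Yes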